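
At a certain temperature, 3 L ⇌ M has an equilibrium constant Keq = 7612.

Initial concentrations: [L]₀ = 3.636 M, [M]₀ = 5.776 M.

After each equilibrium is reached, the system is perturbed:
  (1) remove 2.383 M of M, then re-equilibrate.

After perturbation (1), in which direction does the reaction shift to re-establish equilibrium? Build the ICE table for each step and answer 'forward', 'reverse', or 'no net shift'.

Direction: forward

Q₀ = 0.1202 vs Keq = 7612 ⇒ Q<K, forward
Step 1:
                  L         M
  Initial     3.636     5.776
  Change     -3.539      1.18
  Equil     0.09704     6.956
  solve Keq expr → x = 1.18; check Q = 7612
Then remove 2.383 M of M.
Step 2:
                  L         M
  Initial   0.09704     4.573
  Change   -0.01264  0.004212
  Equil      0.0844     4.577
  solve Keq expr → x = 0.004212; check Q = 7612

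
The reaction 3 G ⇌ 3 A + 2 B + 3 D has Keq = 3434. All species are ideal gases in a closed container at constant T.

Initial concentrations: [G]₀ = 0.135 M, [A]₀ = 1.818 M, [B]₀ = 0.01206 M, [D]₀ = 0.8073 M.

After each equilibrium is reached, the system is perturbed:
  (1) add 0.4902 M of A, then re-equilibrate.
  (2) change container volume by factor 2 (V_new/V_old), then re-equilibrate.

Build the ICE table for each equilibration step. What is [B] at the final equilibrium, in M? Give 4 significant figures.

Q₀ = 0.1869 vs Keq = 3434 ⇒ Q<K, forward
Step 1:
                   G          A          B          D
  I            0.135      1.818    0.01206     0.8073
  C           -0.112      0.112    0.07464      0.112
  E          0.02304       1.93     0.0867     0.9193
  solve Keq expr → x = 0.03732; check Q = 3434
Then add 0.4902 M of A.
Step 2:
                   G          A          B          D
  I          0.02304       2.42     0.0867     0.9193
  C         0.004912  -0.004912  -0.003275  -0.004912
  E          0.02795      2.415    0.08343     0.9144
  solve Keq expr → x = -0.001637; check Q = 3434
Then change container volume by factor 2 (V_new/V_old).
Step 3:
                   G          A          B          D
  I          0.01397      1.208    0.04171     0.4572
  C        -0.009027   0.009027   0.006018   0.009027
  E         0.004947      1.217    0.04773     0.4662
  solve Keq expr → x = 0.003009; check Q = 3434

[B]_eq = 0.04773 M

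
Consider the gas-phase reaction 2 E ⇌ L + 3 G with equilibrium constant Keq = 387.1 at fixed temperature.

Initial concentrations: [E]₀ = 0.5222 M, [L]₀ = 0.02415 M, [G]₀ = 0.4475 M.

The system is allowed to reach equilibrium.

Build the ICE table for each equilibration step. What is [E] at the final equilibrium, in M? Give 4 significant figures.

[E]_eq = 0.03376 M

Q₀ = 0.007936 vs Keq = 387.1 ⇒ Q<K, forward
Step 1:
                    E           L           G
  init         0.5222     0.02415      0.4475
  Δ           -0.4884      0.2442      0.7327
  eq          0.03376      0.2684        1.18
  solve Keq expr → x = 0.2442; check Q = 387.1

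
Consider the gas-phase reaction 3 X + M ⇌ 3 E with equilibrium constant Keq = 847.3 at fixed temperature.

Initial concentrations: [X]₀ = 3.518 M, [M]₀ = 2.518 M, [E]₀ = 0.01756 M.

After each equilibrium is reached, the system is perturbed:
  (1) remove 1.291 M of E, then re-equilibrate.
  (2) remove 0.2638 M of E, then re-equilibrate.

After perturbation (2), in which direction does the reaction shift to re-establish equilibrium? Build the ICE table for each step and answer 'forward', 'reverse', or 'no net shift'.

Direction: forward

Q₀ = 4.9389e-08 vs Keq = 847.3 ⇒ Q<K, forward
Step 1:
                    X           M           E
  I             3.518       2.518     0.01756
  C            -3.216      -1.072       3.216
  E            0.3022       1.446       3.233
  solve Keq expr → x = 1.072; check Q = 847.3
Then remove 1.291 M of E.
Step 2:
                    X           M           E
  I            0.3022       1.446       1.942
  C           -0.1088    -0.03628      0.1088
  E            0.1933        1.41       2.051
  solve Keq expr → x = 0.03628; check Q = 847.3
Then remove 0.2638 M of E.
Step 3:
                    X           M           E
  I            0.1933        1.41       1.787
  C          -0.02244   -0.007481     0.02244
  E            0.1709       1.402        1.81
  solve Keq expr → x = 0.007481; check Q = 847.3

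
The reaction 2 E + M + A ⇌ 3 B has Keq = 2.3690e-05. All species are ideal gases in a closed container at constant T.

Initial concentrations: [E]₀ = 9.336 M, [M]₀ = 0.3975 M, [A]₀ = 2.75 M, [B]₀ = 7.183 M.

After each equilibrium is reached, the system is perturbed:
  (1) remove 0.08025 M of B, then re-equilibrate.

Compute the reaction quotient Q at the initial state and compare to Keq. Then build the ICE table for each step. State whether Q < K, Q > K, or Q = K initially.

Q₀ = 3.89; Q > K (proceeds reverse)

Q₀ = 3.89 vs Keq = 2.3690e-05 ⇒ Q>K, reverse
Step 1:
                    E           M           A           B
  I             9.336      0.3975        2.75       7.183
  C             4.527       2.263       2.263       -6.79
  E             13.86       2.661       5.013      0.3931
  solve Keq expr → x = -2.263; check Q = 2.3690e-05
Then remove 0.08025 M of B.
Step 2:
                    E           M           A           B
  I             13.86       2.661       5.013      0.3128
  C          -0.05156    -0.02578    -0.02578     0.07733
  E             13.81       2.635       4.988      0.3901
  solve Keq expr → x = 0.02578; check Q = 2.3690e-05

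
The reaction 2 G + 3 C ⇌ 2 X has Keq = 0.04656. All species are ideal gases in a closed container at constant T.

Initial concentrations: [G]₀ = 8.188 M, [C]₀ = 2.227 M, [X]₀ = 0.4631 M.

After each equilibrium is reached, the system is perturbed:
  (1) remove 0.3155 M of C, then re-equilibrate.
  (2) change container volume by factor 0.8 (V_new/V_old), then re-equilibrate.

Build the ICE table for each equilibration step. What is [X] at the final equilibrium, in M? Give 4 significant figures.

[X]_eq = 1.596 M

Q₀ = 2.8962e-04 vs Keq = 0.04656 ⇒ Q<K, forward
Step 1:
                  G         C         X
  Initial     8.188     2.227    0.4631
  Change    -0.8842    -1.326    0.8842
  Equil       7.304    0.9007     1.347
  solve Keq expr → x = 0.4421; check Q = 0.04656
Then remove 0.3155 M of C.
Step 2:
                  G         C         X
  Initial     7.304    0.5852     1.347
  Change     0.1555    0.2332   -0.1555
  Equil       7.459    0.8185     1.192
  solve Keq expr → x = -0.07774; check Q = 0.04656
Then change container volume by factor 0.8 (V_new/V_old).
Step 3:
                  G         C         X
  Initial     9.324     1.023      1.49
  Change    -0.1064   -0.1595    0.1064
  Equil       9.218    0.8635     1.596
  solve Keq expr → x = 0.05318; check Q = 0.04656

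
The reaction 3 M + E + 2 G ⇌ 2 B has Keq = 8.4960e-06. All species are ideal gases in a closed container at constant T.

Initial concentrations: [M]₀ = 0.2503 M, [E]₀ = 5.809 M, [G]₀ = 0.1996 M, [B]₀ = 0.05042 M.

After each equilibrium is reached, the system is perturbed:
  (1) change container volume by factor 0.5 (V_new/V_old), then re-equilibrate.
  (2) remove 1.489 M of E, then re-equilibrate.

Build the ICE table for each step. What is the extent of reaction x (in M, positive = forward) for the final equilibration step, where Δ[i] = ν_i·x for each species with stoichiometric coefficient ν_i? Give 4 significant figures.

x = -8.4120e-05 M

Q₀ = 0.7005 vs Keq = 8.4960e-06 ⇒ Q>K, reverse
Step 1:
                  M         E         G         B
  init       0.2503     5.809    0.1996   0.05042
  Δ         0.07514   0.02505   0.05009  -0.05009
  eq         0.3254     5.834    0.2497 3.2637e-04
  solve Keq expr → x = -0.02505; check Q = 8.4960e-06
Then change container volume by factor 0.5 (V_new/V_old).
Step 2:
                  M         E         G         B
  init       0.6509     11.67    0.4994 6.5274e-04
  Δ       -0.002896 -9.6533e-04 -0.001931  0.001931
  eq          0.648     11.67    0.4975  0.002583
  solve Keq expr → x = 9.6533e-04; check Q = 8.4960e-06
Then remove 1.489 M of E.
Step 3:
                  M         E         G         B
  init        0.648     10.18    0.4975  0.002583
  Δ       2.5236e-04 8.4120e-05 1.6824e-04 -1.6824e-04
  eq         0.6482     10.18    0.4976  0.002415
  solve Keq expr → x = -8.4120e-05; check Q = 8.4960e-06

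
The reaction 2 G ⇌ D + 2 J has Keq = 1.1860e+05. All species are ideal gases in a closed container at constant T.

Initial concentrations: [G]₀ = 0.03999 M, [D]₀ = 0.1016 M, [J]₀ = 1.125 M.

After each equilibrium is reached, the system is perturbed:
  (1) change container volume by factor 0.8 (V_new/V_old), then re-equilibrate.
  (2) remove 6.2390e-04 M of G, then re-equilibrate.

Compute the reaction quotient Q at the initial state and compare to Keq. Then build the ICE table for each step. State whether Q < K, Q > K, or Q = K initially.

Q₀ = 80.41; Q < K (proceeds forward)

Q₀ = 80.41 vs Keq = 1.1860e+05 ⇒ Q<K, forward
Step 1:
                   G          D          J
  I          0.03999     0.1016      1.125
  C         -0.03881    0.01941    0.03881
  E         0.001176      0.121      1.164
  solve Keq expr → x = 0.01941; check Q = 1.1860e+05
Then change container volume by factor 0.8 (V_new/V_old).
Step 2:
                   G          D          J
  I         0.001469     0.1513      1.455
  C       1.7278e-04 -8.6391e-05 -1.7278e-04
  E         0.001642     0.1512      1.455
  solve Keq expr → x = -8.6391e-05; check Q = 1.1860e+05
Then remove 6.2390e-04 M of G.
Step 3:
                   G          D          J
  I         0.001018     0.1512      1.455
  C       6.2151e-04 -3.1076e-04 -6.2151e-04
  E          0.00164     0.1509      1.454
  solve Keq expr → x = -3.1076e-04; check Q = 1.1860e+05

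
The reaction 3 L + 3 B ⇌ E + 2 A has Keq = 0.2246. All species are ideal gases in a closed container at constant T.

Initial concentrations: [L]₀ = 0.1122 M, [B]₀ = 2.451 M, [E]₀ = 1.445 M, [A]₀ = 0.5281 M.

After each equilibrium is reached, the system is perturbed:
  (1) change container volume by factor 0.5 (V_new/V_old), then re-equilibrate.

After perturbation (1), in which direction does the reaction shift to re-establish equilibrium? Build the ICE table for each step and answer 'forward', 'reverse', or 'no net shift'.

Q₀ = 19.38 vs Keq = 0.2246 ⇒ Q>K, reverse
Step 1:
                  L         B         E         A
  Initial    0.1122     2.451     1.445    0.5281
  Change     0.2375    0.2375  -0.07918   -0.1584
  Equil      0.3497     2.689     1.366    0.3697
  solve Keq expr → x = -0.07918; check Q = 0.2246
Then change container volume by factor 0.5 (V_new/V_old).
Step 2:
                  L         B         E         A
  Initial    0.6995     5.377     2.732    0.7395
  Change    -0.2693   -0.2693   0.08976    0.1795
  Equil      0.4302     5.108     2.821     0.919
  solve Keq expr → x = 0.08976; check Q = 0.2246

Direction: forward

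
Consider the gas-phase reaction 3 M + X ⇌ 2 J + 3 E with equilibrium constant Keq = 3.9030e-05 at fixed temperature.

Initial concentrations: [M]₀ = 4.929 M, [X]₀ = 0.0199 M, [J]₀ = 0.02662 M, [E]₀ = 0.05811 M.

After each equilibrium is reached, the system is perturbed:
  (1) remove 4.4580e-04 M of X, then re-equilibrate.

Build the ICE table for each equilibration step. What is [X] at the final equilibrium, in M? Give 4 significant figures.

[X]_eq = 0.001257 M

Q₀ = 5.8350e-08 vs Keq = 3.9030e-05 ⇒ Q<K, forward
Step 1:
                   M          X          J          E
  I            4.929     0.0199    0.02662    0.05811
  C         -0.05572   -0.01857    0.03714    0.05572
  E            4.873   0.001328    0.06376     0.1138
  solve Keq expr → x = 0.01857; check Q = 3.9030e-05
Then remove 4.4580e-04 M of X.
Step 2:
                   M          X          J          E
  I            4.873 8.8172e-04    0.06376     0.1138
  C         0.001127 3.7570e-04 -7.5139e-04  -0.001127
  E            4.874   0.001257    0.06301     0.1127
  solve Keq expr → x = -3.7570e-04; check Q = 3.9030e-05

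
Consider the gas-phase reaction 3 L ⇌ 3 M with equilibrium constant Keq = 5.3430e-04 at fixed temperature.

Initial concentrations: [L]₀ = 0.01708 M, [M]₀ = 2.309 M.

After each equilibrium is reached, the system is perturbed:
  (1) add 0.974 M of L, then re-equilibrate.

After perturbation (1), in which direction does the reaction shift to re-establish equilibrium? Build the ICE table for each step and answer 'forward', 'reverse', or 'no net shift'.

Direction: forward

Q₀ = 2.4706e+06 vs Keq = 5.3430e-04 ⇒ Q>K, reverse
Step 1:
                  L         M
  init      0.01708     2.309
  Δ           2.134    -2.134
  eq          2.151    0.1746
  solve Keq expr → x = -0.7115; check Q = 5.3430e-04
Then add 0.974 M of L.
Step 2:
                  L         M
  init        3.125    0.1746
  Δ         -0.0731    0.0731
  eq          3.052    0.2477
  solve Keq expr → x = 0.02437; check Q = 5.3430e-04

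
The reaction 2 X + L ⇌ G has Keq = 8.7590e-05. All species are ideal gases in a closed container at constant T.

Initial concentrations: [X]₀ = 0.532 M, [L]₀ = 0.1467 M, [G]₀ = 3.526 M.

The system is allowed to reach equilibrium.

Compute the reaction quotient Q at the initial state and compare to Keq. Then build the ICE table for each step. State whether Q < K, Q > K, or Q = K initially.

Q₀ = 84.92; Q > K (proceeds reverse)

Q₀ = 84.92 vs Keq = 8.7590e-05 ⇒ Q>K, reverse
Step 1:
                    X           L           G
  init          0.532      0.1467       3.526
  Δ             7.016       3.508      -3.508
  eq            7.548       3.654     0.01823
  solve Keq expr → x = -3.508; check Q = 8.7590e-05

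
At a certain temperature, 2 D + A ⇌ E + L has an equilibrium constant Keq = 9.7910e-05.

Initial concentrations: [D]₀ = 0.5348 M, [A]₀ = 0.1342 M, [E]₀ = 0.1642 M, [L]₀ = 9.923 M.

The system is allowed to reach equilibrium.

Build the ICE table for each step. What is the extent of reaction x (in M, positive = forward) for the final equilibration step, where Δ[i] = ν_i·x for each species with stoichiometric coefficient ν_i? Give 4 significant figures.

x = -0.1642 M

Q₀ = 42.45 vs Keq = 9.7910e-05 ⇒ Q>K, reverse
Step 1:
                  D         A         E         L
  Initial    0.5348    0.1342    0.1642     9.923
  Change     0.3284    0.1642   -0.1642   -0.1642
  Equil      0.8632    0.2984 2.2307e-06     9.759
  solve Keq expr → x = -0.1642; check Q = 9.7910e-05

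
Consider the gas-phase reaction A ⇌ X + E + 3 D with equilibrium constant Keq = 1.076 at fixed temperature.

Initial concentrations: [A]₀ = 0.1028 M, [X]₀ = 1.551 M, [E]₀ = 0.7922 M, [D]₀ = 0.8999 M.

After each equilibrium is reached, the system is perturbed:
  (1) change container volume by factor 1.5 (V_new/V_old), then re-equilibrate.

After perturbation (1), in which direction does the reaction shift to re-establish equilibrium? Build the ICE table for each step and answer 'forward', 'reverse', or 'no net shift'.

Direction: forward

Q₀ = 8.71 vs Keq = 1.076 ⇒ Q>K, reverse
Step 1:
                   A          X          E          D
  I           0.1028      1.551     0.7922     0.8999
  C          0.09971   -0.09971   -0.09971    -0.2991
  E           0.2025      1.451     0.6925     0.6008
  solve Keq expr → x = -0.09971; check Q = 1.076
Then change container volume by factor 1.5 (V_new/V_old).
Step 2:
                   A          X          E          D
  I            0.135     0.9675     0.4617     0.4005
  C         -0.05166    0.05166    0.05166      0.155
  E          0.08335      1.019     0.5133     0.5555
  solve Keq expr → x = 0.05166; check Q = 1.076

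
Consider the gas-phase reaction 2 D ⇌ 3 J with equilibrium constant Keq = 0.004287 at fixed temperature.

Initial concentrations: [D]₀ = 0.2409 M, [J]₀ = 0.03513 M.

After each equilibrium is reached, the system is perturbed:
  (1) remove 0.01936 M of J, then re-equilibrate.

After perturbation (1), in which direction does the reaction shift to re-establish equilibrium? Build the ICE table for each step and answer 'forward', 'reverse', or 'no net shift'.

Q₀ = 7.4707e-04 vs Keq = 0.004287 ⇒ Q<K, forward
Step 1:
                   D          J
  init        0.2409    0.03513
  Δ         -0.01656    0.02485
  eq          0.2243    0.05998
  solve Keq expr → x = 0.008282; check Q = 0.004287
Then remove 0.01936 M of J.
Step 2:
                   D          J
  init        0.2243    0.04062
  Δ         -0.01153    0.01729
  eq          0.2128     0.0579
  solve Keq expr → x = 0.005763; check Q = 0.004287

Direction: forward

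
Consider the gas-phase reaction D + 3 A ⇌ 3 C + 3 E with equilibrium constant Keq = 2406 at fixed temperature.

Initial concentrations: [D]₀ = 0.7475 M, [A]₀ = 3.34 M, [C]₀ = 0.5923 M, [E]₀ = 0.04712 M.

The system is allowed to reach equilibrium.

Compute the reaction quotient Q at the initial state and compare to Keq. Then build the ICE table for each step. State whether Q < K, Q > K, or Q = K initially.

Q₀ = 7.8053e-07 vs Keq = 2406 ⇒ Q<K, forward
Step 1:
                  D         A         C         E
  I          0.7475      3.34    0.5923   0.04712
  C         -0.7033     -2.11      2.11      2.11
  E         0.04421      1.23     2.702     2.157
  solve Keq expr → x = 0.7033; check Q = 2406

Q₀ = 7.8053e-07; Q < K (proceeds forward)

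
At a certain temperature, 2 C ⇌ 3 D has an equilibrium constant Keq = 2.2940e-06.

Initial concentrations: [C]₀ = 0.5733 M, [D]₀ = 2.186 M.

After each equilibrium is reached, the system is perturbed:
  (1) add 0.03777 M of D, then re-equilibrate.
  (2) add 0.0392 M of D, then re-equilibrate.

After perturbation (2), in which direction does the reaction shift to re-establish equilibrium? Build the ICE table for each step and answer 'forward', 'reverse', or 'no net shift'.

Direction: reverse

Q₀ = 31.78 vs Keq = 2.2940e-06 ⇒ Q>K, reverse
Step 1:
                   C          D
  Initial     0.5733      2.186
  Change       1.443     -2.165
  Equil        2.017    0.02105
  solve Keq expr → x = -0.7216; check Q = 2.2940e-06
Then add 0.03777 M of D.
Step 2:
                   C          D
  Initial      2.017    0.05882
  Change     0.02506    -0.0376
  Equil        2.042    0.02123
  solve Keq expr → x = -0.01253; check Q = 2.2940e-06
Then add 0.0392 M of D.
Step 3:
                   C          D
  Initial      2.042    0.06043
  Change     0.02601   -0.03902
  Equil        2.068    0.02141
  solve Keq expr → x = -0.01301; check Q = 2.2940e-06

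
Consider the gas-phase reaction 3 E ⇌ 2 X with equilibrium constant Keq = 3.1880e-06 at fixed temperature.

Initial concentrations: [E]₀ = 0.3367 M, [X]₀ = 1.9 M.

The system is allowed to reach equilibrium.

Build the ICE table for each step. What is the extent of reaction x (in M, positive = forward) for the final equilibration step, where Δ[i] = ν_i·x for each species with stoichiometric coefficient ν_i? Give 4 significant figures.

x = -0.945 M

Q₀ = 94.58 vs Keq = 3.1880e-06 ⇒ Q>K, reverse
Step 1:
                  E         X
  I          0.3367       1.9
  C           2.835     -1.89
  E           3.172   0.01008
  solve Keq expr → x = -0.945; check Q = 3.1880e-06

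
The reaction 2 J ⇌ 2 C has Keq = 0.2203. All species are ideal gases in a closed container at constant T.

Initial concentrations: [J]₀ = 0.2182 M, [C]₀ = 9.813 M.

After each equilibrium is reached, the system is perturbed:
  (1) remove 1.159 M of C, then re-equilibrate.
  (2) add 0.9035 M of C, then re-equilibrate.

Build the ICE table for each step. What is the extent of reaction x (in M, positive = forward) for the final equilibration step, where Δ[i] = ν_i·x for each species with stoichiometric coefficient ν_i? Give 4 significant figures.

Q₀ = 2023 vs Keq = 0.2203 ⇒ Q>K, reverse
Step 1:
                  J         C
  Initial    0.2182     9.813
  Change      6.609    -6.609
  Equil       6.827     3.204
  solve Keq expr → x = -3.304; check Q = 0.2203
Then remove 1.159 M of C.
Step 2:
                  J         C
  Initial     6.827     2.045
  Change    -0.7888    0.7888
  Equil       6.038     2.834
  solve Keq expr → x = 0.3944; check Q = 0.2203
Then add 0.9035 M of C.
Step 3:
                  J         C
  Initial     6.038     3.738
  Change     0.6149   -0.6149
  Equil       6.653     3.123
  solve Keq expr → x = -0.3074; check Q = 0.2203

x = -0.3074 M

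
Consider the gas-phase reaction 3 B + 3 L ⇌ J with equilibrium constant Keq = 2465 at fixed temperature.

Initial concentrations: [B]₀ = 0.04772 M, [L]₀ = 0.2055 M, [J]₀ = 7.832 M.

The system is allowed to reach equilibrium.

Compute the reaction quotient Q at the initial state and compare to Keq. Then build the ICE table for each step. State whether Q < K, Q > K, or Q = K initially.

Q₀ = 8.3049e+06 vs Keq = 2465 ⇒ Q>K, reverse
Step 1:
                    B           L           J
  I           0.04772      0.2055       7.832
  C            0.2641      0.2641    -0.08805
  E            0.3119      0.4696       7.744
  solve Keq expr → x = -0.08805; check Q = 2465

Q₀ = 8.3049e+06; Q > K (proceeds reverse)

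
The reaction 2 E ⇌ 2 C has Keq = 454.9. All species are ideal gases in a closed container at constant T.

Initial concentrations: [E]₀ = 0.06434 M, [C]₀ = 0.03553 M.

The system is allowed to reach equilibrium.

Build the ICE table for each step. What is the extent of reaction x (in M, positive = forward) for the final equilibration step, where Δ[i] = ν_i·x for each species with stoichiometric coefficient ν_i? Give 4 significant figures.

Q₀ = 0.3049 vs Keq = 454.9 ⇒ Q<K, forward
Step 1:
                  E         C
  Initial   0.06434   0.03553
  Change   -0.05987   0.05987
  Equil    0.004473    0.0954
  solve Keq expr → x = 0.02993; check Q = 454.9

x = 0.02993 M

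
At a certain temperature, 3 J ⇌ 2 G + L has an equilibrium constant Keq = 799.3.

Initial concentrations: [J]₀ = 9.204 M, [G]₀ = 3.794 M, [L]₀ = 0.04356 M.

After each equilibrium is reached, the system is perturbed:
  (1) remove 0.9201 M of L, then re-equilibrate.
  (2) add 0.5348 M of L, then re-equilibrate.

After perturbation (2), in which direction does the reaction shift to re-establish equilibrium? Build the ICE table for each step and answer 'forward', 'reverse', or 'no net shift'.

Direction: reverse

Q₀ = 8.0418e-04 vs Keq = 799.3 ⇒ Q<K, forward
Step 1:
                   J          G          L
  I            9.204      3.794    0.04356
  C           -8.517      5.678      2.839
  E           0.6865      9.472      2.883
  solve Keq expr → x = 2.839; check Q = 799.3
Then remove 0.9201 M of L.
Step 2:
                   J          G          L
  I           0.6865      9.472      1.963
  C         -0.07772    0.05181    0.02591
  E           0.6088      9.524      1.989
  solve Keq expr → x = 0.02591; check Q = 799.3
Then add 0.5348 M of L.
Step 3:
                   J          G          L
  I           0.6088      9.524      2.523
  C          0.04747   -0.03165   -0.01582
  E           0.6563      9.492      2.507
  solve Keq expr → x = -0.01582; check Q = 799.3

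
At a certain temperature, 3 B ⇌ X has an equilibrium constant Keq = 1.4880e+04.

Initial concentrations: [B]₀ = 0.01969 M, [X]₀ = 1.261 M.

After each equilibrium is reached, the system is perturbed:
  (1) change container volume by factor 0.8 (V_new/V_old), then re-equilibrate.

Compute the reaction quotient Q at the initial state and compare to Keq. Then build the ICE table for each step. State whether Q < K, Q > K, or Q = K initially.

Q₀ = 1.6519e+05 vs Keq = 1.4880e+04 ⇒ Q>K, reverse
Step 1:
                    B           X
  Initial     0.01969       1.261
  Change      0.02414   -0.008047
  Equil       0.04383       1.253
  solve Keq expr → x = -0.008047; check Q = 1.4880e+04
Then change container volume by factor 0.8 (V_new/V_old).
Step 2:
                    B           X
  Initial     0.05479       1.566
  Change    -0.007548    0.002516
  Equil       0.04724       1.569
  solve Keq expr → x = 0.002516; check Q = 1.4880e+04

Q₀ = 1.6519e+05; Q > K (proceeds reverse)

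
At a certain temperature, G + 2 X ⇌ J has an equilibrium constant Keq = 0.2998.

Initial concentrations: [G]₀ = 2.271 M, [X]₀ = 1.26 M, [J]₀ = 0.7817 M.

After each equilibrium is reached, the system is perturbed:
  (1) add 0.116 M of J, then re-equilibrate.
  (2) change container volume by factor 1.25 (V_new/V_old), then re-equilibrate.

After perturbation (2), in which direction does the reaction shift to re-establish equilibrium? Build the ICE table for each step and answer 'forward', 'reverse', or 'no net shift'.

Q₀ = 0.2168 vs Keq = 0.2998 ⇒ Q<K, forward
Step 1:
                   G          X          J
  I            2.271       1.26     0.7817
  C         -0.06449     -0.129    0.06449
  E            2.207      1.131     0.8462
  solve Keq expr → x = 0.06449; check Q = 0.2998
Then add 0.116 M of J.
Step 2:
                   G          X          J
  I            2.207      1.131     0.9622
  C          0.02589    0.05178   -0.02589
  E            2.232      1.183     0.9363
  solve Keq expr → x = -0.02589; check Q = 0.2998
Then change container volume by factor 1.25 (V_new/V_old).
Step 3:
                   G          X          J
  I            1.786     0.9462      0.749
  C          0.07594     0.1519   -0.07594
  E            1.862      1.098     0.6731
  solve Keq expr → x = -0.07594; check Q = 0.2998

Direction: reverse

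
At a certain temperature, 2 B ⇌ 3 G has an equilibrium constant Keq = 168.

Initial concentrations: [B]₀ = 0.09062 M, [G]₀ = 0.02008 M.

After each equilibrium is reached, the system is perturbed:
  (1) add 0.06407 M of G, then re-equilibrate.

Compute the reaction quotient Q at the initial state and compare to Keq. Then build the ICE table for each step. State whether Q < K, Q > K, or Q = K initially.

Q₀ = 9.8592e-04 vs Keq = 168 ⇒ Q<K, forward
Step 1:
                   B          G
  Initial    0.09062    0.02008
  Change    -0.08617     0.1293
  Equil     0.004452     0.1493
  solve Keq expr → x = 0.04308; check Q = 168
Then add 0.06407 M of G.
Step 2:
                   B          G
  Initial   0.004452     0.2134
  Change    0.002921  -0.004381
  Equil     0.007373      0.209
  solve Keq expr → x = -0.00146; check Q = 168

Q₀ = 9.8592e-04; Q < K (proceeds forward)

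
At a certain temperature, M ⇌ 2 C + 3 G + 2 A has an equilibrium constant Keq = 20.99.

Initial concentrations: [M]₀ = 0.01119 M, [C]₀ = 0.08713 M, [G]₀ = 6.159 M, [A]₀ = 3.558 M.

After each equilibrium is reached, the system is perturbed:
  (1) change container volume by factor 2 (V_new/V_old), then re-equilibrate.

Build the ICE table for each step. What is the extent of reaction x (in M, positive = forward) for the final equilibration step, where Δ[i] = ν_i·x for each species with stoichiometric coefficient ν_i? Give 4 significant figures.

x = 0.01554 M

Q₀ = 2007 vs Keq = 20.99 ⇒ Q>K, reverse
Step 1:
                    M           C           G           A
  I           0.01119     0.08713       6.159       3.558
  C           0.03418    -0.06837     -0.1026    -0.06837
  E           0.04537     0.01876       6.056        3.49
  solve Keq expr → x = -0.03418; check Q = 20.99
Then change container volume by factor 2 (V_new/V_old).
Step 2:
                    M           C           G           A
  I           0.02269    0.009381       3.028       1.745
  C          -0.01554     0.03107     0.04661     0.03107
  E          0.007149     0.04046       3.075       1.776
  solve Keq expr → x = 0.01554; check Q = 20.99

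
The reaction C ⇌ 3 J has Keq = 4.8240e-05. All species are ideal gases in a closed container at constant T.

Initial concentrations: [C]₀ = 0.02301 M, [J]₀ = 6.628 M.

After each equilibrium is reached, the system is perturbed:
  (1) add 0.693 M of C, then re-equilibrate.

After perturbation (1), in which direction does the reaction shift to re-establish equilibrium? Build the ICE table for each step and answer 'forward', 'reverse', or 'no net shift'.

Direction: forward

Q₀ = 1.2654e+04 vs Keq = 4.8240e-05 ⇒ Q>K, reverse
Step 1:
                    C           J
  init        0.02301       6.628
  Δ             2.194      -6.581
  eq            2.217     0.04746
  solve Keq expr → x = -2.194; check Q = 4.8240e-05
Then add 0.693 M of C.
Step 2:
                    C           J
  init           2.91     0.04746
  Δ         -0.001499    0.004496
  eq            2.908     0.05196
  solve Keq expr → x = 0.001499; check Q = 4.8240e-05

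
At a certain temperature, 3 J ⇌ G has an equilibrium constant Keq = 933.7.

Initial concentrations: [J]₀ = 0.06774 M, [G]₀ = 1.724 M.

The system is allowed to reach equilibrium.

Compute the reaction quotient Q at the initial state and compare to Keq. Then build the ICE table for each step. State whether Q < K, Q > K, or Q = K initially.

Q₀ = 5546 vs Keq = 933.7 ⇒ Q>K, reverse
Step 1:
                   J          G
  I          0.06774      1.724
  C          0.05451   -0.01817
  E           0.1222      1.706
  solve Keq expr → x = -0.01817; check Q = 933.7

Q₀ = 5546; Q > K (proceeds reverse)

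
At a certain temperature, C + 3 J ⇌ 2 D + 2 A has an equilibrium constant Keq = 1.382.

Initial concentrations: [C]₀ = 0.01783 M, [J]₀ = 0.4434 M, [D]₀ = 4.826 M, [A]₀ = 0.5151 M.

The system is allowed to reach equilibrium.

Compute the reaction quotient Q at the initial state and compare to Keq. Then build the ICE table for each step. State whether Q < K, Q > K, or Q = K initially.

Q₀ = 3976 vs Keq = 1.382 ⇒ Q>K, reverse
Step 1:
                  C         J         D         A
  init      0.01783    0.4434     4.826    0.5151
  Δ          0.1942    0.5825   -0.3884   -0.3884
  eq          0.212     1.026     4.438    0.1267
  solve Keq expr → x = -0.1942; check Q = 1.382

Q₀ = 3976; Q > K (proceeds reverse)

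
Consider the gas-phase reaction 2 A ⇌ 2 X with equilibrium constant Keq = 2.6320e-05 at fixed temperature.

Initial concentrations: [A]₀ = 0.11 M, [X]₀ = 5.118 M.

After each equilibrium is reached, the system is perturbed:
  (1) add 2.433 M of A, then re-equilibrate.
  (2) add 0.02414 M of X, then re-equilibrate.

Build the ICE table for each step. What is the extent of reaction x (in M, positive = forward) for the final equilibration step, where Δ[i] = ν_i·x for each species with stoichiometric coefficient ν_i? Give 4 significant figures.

Q₀ = 2165 vs Keq = 2.6320e-05 ⇒ Q>K, reverse
Step 1:
                   A          X
  Initial       0.11      5.118
  Change       5.091     -5.091
  Equil        5.201    0.02668
  solve Keq expr → x = -2.546; check Q = 2.6320e-05
Then add 2.433 M of A.
Step 2:
                   A          X
  Initial      7.634    0.02668
  Change    -0.01242    0.01242
  Equil        7.622     0.0391
  solve Keq expr → x = 0.006209; check Q = 2.6320e-05
Then add 0.02414 M of X.
Step 3:
                   A          X
  Initial      7.622    0.06324
  Change     0.02402   -0.02402
  Equil        7.646    0.03923
  solve Keq expr → x = -0.01201; check Q = 2.6320e-05

x = -0.01201 M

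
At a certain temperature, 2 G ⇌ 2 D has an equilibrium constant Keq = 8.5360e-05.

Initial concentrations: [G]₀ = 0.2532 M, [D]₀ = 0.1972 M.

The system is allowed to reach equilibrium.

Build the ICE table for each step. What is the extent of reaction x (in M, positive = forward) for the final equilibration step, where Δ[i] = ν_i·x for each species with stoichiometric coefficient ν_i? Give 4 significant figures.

Q₀ = 0.6066 vs Keq = 8.5360e-05 ⇒ Q>K, reverse
Step 1:
                  G         D
  Initial    0.2532    0.1972
  Change     0.1931   -0.1931
  Equil      0.4463  0.004123
  solve Keq expr → x = -0.09654; check Q = 8.5360e-05

x = -0.09654 M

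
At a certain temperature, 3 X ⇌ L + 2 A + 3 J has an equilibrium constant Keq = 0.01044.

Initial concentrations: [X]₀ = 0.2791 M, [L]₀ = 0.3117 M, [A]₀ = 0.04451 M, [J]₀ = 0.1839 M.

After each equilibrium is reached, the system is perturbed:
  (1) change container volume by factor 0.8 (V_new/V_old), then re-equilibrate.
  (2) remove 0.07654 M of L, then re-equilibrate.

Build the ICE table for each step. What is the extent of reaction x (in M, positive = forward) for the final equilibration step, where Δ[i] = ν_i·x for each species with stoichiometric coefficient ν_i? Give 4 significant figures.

Q₀ = 1.7665e-04 vs Keq = 0.01044 ⇒ Q<K, forward
Step 1:
                   X          L          A          J
  init        0.2791     0.3117    0.04451     0.1839
  Δ         -0.08796    0.02932    0.05864    0.08796
  eq          0.1911      0.341     0.1032     0.2719
  solve Keq expr → x = 0.02932; check Q = 0.01044
Then change container volume by factor 0.8 (V_new/V_old).
Step 2:
                   X          L          A          J
  init        0.2389     0.4263     0.1289     0.3398
  Δ          0.02037  -0.006789   -0.01358   -0.02037
  eq          0.2593     0.4195     0.1154     0.3195
  solve Keq expr → x = -0.006789; check Q = 0.01044
Then remove 0.07654 M of L.
Step 3:
                   X          L          A          J
  init        0.2593     0.3429     0.1154     0.3195
  Δ        -0.006042   0.002014   0.004028   0.006042
  eq          0.2532      0.345     0.1194     0.3255
  solve Keq expr → x = 0.002014; check Q = 0.01044

x = 0.002014 M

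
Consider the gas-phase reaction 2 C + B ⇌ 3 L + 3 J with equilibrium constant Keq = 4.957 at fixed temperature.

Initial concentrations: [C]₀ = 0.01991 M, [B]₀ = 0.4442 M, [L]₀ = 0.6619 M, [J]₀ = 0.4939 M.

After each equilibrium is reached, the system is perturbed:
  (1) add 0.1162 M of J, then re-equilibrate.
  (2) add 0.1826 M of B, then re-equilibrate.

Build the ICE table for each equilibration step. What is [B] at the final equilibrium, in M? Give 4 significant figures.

Q₀ = 198.4 vs Keq = 4.957 ⇒ Q>K, reverse
Step 1:
                    C           B           L           J
  Initial     0.01991      0.4442      0.6619      0.4939
  Change      0.05568     0.02784    -0.08353    -0.08353
  Equil       0.07559       0.472      0.5784      0.4104
  solve Keq expr → x = -0.02784; check Q = 4.957
Then add 0.1162 M of J.
Step 2:
                    C           B           L           J
  Initial     0.07559       0.472      0.5784      0.5266
  Change      0.01801    0.009007    -0.02702    -0.02702
  Equil       0.09361       0.481      0.5514      0.4996
  solve Keq expr → x = -0.009007; check Q = 4.957
Then add 0.1826 M of B.
Step 3:
                    C           B           L           J
  Initial     0.09361      0.6636      0.5514      0.4996
  Change    -0.008031   -0.004015     0.01205     0.01205
  Equil       0.08558      0.6596      0.5634      0.5116
  solve Keq expr → x = 0.004015; check Q = 4.957

[B]_eq = 0.6596 M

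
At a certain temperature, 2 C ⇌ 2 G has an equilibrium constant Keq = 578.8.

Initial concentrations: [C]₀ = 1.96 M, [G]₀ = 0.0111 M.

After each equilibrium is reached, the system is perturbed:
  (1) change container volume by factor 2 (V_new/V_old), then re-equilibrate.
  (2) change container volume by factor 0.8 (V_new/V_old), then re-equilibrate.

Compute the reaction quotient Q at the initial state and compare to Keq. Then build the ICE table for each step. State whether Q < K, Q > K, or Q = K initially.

Q₀ = 3.2073e-05 vs Keq = 578.8 ⇒ Q<K, forward
Step 1:
                    C           G
  Initial        1.96      0.0111
  Change       -1.881       1.881
  Equil       0.07866       1.892
  solve Keq expr → x = 0.9407; check Q = 578.8
Then change container volume by factor 2 (V_new/V_old).
Step 2:
                    C           G
  Initial     0.03933      0.9462
  Change            0           0
  Equil       0.03933      0.9462
  solve Keq expr → x = 0; check Q = 578.8
Then change container volume by factor 0.8 (V_new/V_old).
Step 3:
                    C           G
  Initial     0.04916       1.183
  Change            0           0
  Equil       0.04916       1.183
  solve Keq expr → x = 0; check Q = 578.8

Q₀ = 3.2073e-05; Q < K (proceeds forward)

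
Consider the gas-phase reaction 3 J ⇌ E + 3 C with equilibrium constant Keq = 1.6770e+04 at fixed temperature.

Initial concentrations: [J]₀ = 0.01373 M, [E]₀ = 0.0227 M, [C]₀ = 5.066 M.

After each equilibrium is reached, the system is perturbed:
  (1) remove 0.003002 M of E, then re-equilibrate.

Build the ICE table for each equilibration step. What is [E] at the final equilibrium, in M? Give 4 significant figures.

[E]_eq = 0.0101 M

Q₀ = 1.1403e+06 vs Keq = 1.6770e+04 ⇒ Q>K, reverse
Step 1:
                   J          E          C
  Initial    0.01373     0.0227      5.066
  Change     0.03153   -0.01051   -0.03153
  Equil      0.04526    0.01219      5.034
  solve Keq expr → x = -0.01051; check Q = 1.6770e+04
Then remove 0.003002 M of E.
Step 2:
                   J          E          C
  Initial    0.04526   0.009186      5.034
  Change   -0.002731 9.1018e-04   0.002731
  Equil      0.04253     0.0101      5.037
  solve Keq expr → x = 9.1018e-04; check Q = 1.6770e+04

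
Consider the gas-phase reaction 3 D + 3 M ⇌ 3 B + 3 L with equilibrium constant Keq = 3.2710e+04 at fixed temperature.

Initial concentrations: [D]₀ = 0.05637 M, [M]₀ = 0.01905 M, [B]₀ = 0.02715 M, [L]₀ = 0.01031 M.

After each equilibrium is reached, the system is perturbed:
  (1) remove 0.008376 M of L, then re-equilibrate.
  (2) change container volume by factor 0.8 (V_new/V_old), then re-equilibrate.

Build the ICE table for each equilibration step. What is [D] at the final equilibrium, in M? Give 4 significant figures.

[D]_eq = 0.04759 M

Q₀ = 0.01771 vs Keq = 3.2710e+04 ⇒ Q<K, forward
Step 1:
                  D         M         B         L
  init      0.05637   0.01905   0.02715   0.01031
  Δ        -0.01801  -0.01801   0.01801   0.01801
  eq        0.03836  0.001042   0.04516   0.02832
  solve Keq expr → x = 0.006003; check Q = 3.2710e+04
Then remove 0.008376 M of L.
Step 2:
                  D         M         B         L
  init      0.03836  0.001042   0.04516   0.01994
  Δ       -2.8733e-04 -2.8733e-04 2.8733e-04 2.8733e-04
  eq        0.03807 7.5497e-04   0.04545   0.02023
  solve Keq expr → x = 9.5777e-05; check Q = 3.2710e+04
Then change container volume by factor 0.8 (V_new/V_old).
Step 3:
                  D         M         B         L
  init      0.04759 9.4371e-04   0.05681   0.02529
  Δ               0         0         0         0
  eq        0.04759 9.4371e-04   0.05681   0.02529
  solve Keq expr → x = 0; check Q = 3.2710e+04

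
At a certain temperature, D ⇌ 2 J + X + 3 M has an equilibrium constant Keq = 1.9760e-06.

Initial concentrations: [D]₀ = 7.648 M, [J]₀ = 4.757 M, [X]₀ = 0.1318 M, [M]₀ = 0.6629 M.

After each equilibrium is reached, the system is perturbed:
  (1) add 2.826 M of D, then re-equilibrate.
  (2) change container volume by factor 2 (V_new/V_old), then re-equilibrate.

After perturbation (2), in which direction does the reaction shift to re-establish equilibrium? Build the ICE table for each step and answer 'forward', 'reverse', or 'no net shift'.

Q₀ = 0.1136 vs Keq = 1.9760e-06 ⇒ Q>K, reverse
Step 1:
                   D          J          X          M
  init         7.648      4.757     0.1318     0.6629
  Δ           0.1318    -0.2635    -0.1318    -0.3953
  eq            7.78      4.493 3.9722e-05     0.2676
  solve Keq expr → x = -0.1318; check Q = 1.9760e-06
Then add 2.826 M of D.
Step 2:
                   D          J          X          M
  init         10.61      4.493 3.9722e-05     0.2676
  Δ       -1.4402e-05 2.8804e-05 1.4402e-05 4.3207e-05
  eq           10.61      4.494 5.4125e-05     0.2677
  solve Keq expr → x = 1.4402e-05; check Q = 1.9760e-06
Then change container volume by factor 2 (V_new/V_old).
Step 3:
                   D          J          X          M
  init         5.303      2.247 2.7062e-05     0.1338
  Δ       -7.9306e-04   0.001586 7.9306e-04   0.002379
  eq           5.302      2.248 8.2012e-04     0.1362
  solve Keq expr → x = 7.9306e-04; check Q = 1.9760e-06

Direction: forward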